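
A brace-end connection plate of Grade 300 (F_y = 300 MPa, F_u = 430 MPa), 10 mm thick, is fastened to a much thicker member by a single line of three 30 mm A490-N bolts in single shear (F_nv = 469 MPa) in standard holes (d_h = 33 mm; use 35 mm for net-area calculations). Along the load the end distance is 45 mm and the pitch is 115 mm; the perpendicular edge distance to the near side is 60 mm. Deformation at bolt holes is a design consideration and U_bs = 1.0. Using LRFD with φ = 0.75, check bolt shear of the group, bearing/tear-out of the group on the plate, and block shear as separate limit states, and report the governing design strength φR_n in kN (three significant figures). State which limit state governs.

500 kN (block shear governs)

Bolt shear: A_b = π·30²/4 = 706.9 mm²; R_n = 469 × 706.9 × 3 × 1 / 1000 = 994.5 kN → 0.75 × 994.5 = 746 kN.
Bearing: edge l_c = 28.5, r_n = 147.1 kN; interior l_c = 82, r_n = 309.6 kN; R_n = 147.1 + 2·309.6 = 766.3 kN → 575 kN.
Block shear: A_gv = 2750, A_nv = 1875, A_nt = 425 mm²; R_n = min(0.6F_uA_nv, 0.6F_yA_gv) + U_bs·F_u·A_nt = 666.5 kN → 500 kN.
Block shear governs: 500 kN.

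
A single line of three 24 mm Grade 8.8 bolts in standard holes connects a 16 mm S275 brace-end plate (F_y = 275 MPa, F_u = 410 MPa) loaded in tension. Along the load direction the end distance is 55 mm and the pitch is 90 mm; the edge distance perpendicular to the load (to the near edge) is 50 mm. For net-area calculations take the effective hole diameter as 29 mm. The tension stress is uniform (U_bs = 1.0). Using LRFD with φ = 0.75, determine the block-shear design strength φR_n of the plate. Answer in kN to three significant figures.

640 kN

Shear plane L_v = 55 + 2·90 = 235 mm; A_gv = 235 × 16 = 3760 mm².
A_nv = (235 − 2.5·29) × 16 = 2600 mm².
A_nt = (50 − 0.5·29) × 16 = 568 mm².
0.6 F_u A_nv = 639.6 kN; 0.6 F_y A_gv = 620.4 kN → shear yielding governs the shear term.
R_n = 620.4 + 1.0 × 410 × 568 / 1000 = 853.3 kN.
Design strength φR_n = 0.75 × 853.3 = 640 kN.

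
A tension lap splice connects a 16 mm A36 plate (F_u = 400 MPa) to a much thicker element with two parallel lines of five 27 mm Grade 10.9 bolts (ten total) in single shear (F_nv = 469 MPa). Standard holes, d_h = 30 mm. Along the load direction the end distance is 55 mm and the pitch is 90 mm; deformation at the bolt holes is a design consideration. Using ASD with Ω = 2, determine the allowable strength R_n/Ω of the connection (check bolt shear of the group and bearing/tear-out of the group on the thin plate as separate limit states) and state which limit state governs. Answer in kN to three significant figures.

1340 kN (bolt shear governs)

Bolt shear: A_b = π·27²/4 = 572.6 mm²; R_n = 469 × 572.6 × 10 × 1 / 1000 = 2685 kN → 2685 / 2 = 1340 kN.
Bearing (1.2 l_c t F_u ≤ 2.4 d t F_u): upper limit = 2.4·27·16·400 / 1000 = 414.7 kN.
  Edge l_c = 55 − 30/2 = 40 → r_n = 307.2 kN; interior l_c = 90 − 30 = 60 → r_n = 414.7 kN.
  R_n,bearing = 2·307.2 + 8·414.7 = 3932 kN → 3932 / 2 = 1970 kN.
Bolt shear governs: 1340 kN.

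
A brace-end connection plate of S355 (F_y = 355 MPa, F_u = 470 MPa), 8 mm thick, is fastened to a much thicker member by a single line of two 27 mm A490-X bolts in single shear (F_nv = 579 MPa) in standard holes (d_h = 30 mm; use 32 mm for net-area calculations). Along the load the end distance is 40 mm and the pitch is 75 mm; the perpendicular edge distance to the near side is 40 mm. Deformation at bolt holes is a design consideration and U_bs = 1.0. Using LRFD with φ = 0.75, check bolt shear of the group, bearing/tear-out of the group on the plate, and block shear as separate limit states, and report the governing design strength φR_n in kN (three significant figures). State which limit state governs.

181 kN (block shear governs)

Bolt shear: A_b = π·27²/4 = 572.6 mm²; R_n = 579 × 572.6 × 2 × 1 / 1000 = 663 kN → 0.75 × 663 = 497 kN.
Bearing: edge l_c = 25, r_n = 112.8 kN; interior l_c = 45, r_n = 203 kN; R_n = 112.8 + 1·203 = 315.8 kN → 237 kN.
Block shear: A_gv = 920, A_nv = 536, A_nt = 192 mm²; R_n = min(0.6F_uA_nv, 0.6F_yA_gv) + U_bs·F_u·A_nt = 241.4 kN → 181 kN.
Block shear governs: 181 kN.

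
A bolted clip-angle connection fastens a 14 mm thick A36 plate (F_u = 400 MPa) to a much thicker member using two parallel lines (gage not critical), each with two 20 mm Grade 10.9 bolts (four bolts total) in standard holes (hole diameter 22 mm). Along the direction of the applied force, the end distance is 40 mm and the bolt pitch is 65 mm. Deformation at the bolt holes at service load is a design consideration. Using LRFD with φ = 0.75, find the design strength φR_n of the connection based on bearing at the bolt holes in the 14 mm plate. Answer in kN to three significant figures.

Per bolt r_n = 1.2 l_c t F_u ≤ 2.4 d t F_u; upper limit = 2.4 × 20 × 14 × 400 / 1000 = 268.8 kN.
Edge bolt: l_c = 40 − 22/2 = 29 mm → 1.2 × 29 × 14 × 400 / 1000 = 194.9 → r_n = 194.9 kN.
Interior bolts: l_c = 65 − 22 = 43 mm → 1.2 × 43 × 14 × 400 / 1000 = 289 → r_n = 268.8 kN.
R_n = 2 × 194.9 + 2 × 268.8 = 927.4 kN.
Design strength φR_n = 0.75 × 927.4 = 696 kN.

696 kN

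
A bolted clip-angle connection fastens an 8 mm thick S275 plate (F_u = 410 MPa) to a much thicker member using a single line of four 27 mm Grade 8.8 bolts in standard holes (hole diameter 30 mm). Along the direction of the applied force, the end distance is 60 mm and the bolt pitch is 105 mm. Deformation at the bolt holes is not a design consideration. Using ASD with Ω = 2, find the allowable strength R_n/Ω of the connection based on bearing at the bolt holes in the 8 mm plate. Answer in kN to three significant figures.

Per bolt r_n = 1.5 l_c t F_u ≤ 3.0 d t F_u; upper limit = 3.0 × 27 × 8 × 410 / 1000 = 265.7 kN.
Edge bolt: l_c = 60 − 30/2 = 45 mm → 1.5 × 45 × 8 × 410 / 1000 = 221.4 → r_n = 221.4 kN.
Interior bolts: l_c = 105 − 30 = 75 mm → 1.5 × 75 × 8 × 410 / 1000 = 369 → r_n = 265.7 kN.
R_n = 1 × 221.4 + 3 × 265.7 = 1018 kN.
Allowable strength R_n/Ω = 1018 / 2 = 509 kN.

509 kN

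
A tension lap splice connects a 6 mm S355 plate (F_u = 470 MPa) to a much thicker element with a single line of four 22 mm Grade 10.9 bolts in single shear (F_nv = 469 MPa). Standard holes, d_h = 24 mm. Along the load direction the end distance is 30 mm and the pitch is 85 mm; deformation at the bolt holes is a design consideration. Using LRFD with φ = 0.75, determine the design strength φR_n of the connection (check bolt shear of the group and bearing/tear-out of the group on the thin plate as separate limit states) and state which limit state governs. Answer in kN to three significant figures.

Bolt shear: A_b = π·22²/4 = 380.1 mm²; R_n = 469 × 380.1 × 4 × 1 / 1000 = 713.1 kN → 0.75 × 713.1 = 535 kN.
Bearing (1.2 l_c t F_u ≤ 2.4 d t F_u): upper limit = 2.4·22·6·470 / 1000 = 148.9 kN.
  Edge l_c = 30 − 24/2 = 18 → r_n = 60.91 kN; interior l_c = 85 − 24 = 61 → r_n = 148.9 kN.
  R_n,bearing = 1·60.91 + 3·148.9 = 507.6 kN → 0.75 × 507.6 = 381 kN.
Bearing governs: 381 kN.

381 kN (bearing governs)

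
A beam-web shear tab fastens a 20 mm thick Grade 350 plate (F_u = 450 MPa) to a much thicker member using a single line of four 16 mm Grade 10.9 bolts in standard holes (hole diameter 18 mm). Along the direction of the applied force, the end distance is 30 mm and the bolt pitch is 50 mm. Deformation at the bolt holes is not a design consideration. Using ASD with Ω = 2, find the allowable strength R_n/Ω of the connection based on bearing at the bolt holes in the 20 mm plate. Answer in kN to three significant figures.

Per bolt r_n = 1.5 l_c t F_u ≤ 3.0 d t F_u; upper limit = 3.0 × 16 × 20 × 450 / 1000 = 432 kN.
Edge bolt: l_c = 30 − 18/2 = 21 mm → 1.5 × 21 × 20 × 450 / 1000 = 283.5 → r_n = 283.5 kN.
Interior bolts: l_c = 50 − 18 = 32 mm → 1.5 × 32 × 20 × 450 / 1000 = 432 → r_n = 432 kN.
R_n = 1 × 283.5 + 3 × 432 = 1580 kN.
Allowable strength R_n/Ω = 1580 / 2 = 790 kN.

790 kN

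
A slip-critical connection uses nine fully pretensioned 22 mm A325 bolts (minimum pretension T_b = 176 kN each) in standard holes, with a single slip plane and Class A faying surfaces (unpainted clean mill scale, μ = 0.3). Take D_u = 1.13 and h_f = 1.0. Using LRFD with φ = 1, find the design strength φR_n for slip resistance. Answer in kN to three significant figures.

537 kN

R_n = μ · D_u · h_f · T_b · n_s · n_b = 0.3 × 1.13 × 1.0 × 176 × 1 × 9 = 537 kN.
Design strength φR_n = 1 × 537 = 537 kN.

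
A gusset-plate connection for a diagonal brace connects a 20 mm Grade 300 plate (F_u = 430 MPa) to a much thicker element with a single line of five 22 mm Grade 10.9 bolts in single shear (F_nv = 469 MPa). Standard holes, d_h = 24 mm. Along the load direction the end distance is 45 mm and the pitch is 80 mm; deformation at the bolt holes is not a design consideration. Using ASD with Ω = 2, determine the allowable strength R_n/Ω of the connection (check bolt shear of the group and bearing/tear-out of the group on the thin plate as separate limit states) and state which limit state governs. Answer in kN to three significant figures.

446 kN (bolt shear governs)

Bolt shear: A_b = π·22²/4 = 380.1 mm²; R_n = 469 × 380.1 × 5 × 1 / 1000 = 891.4 kN → 891.4 / 2 = 446 kN.
Bearing (1.5 l_c t F_u ≤ 3.0 d t F_u): upper limit = 3.0·22·20·430 / 1000 = 567.6 kN.
  Edge l_c = 45 − 24/2 = 33 → r_n = 425.7 kN; interior l_c = 80 − 24 = 56 → r_n = 567.6 kN.
  R_n,bearing = 1·425.7 + 4·567.6 = 2696 kN → 2696 / 2 = 1350 kN.
Bolt shear governs: 446 kN.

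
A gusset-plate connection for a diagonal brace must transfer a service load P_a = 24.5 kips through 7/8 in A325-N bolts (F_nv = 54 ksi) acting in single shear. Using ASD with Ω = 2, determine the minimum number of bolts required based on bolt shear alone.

2 bolts

A_b = π·0.875²/4 = 0.6013 in².
Per-bolt allowable strength R_n/Ω = 54 × 0.6013 × 1 / 2 = 16.24 kips.
n ≥ 24.5 / 16.24 = 1.509 → use 2 bolts.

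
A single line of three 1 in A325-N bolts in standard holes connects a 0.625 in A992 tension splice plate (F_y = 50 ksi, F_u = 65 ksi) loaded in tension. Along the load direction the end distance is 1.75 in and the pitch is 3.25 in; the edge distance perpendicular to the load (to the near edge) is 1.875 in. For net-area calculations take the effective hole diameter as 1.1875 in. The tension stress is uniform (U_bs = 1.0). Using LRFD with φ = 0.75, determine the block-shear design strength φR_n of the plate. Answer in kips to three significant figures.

136 kips

Shear plane L_v = 1.75 + 2·3.25 = 8.25 in; A_gv = 8.25 × 0.625 = 5.156 in².
A_nv = (8.25 − 2.5·1.1875) × 0.625 = 3.301 in².
A_nt = (1.875 − 0.5·1.1875) × 0.625 = 0.8008 in².
0.6 F_u A_nv = 128.7 kips; 0.6 F_y A_gv = 154.7 kips → shear rupture governs the shear term.
R_n = 128.7 + 1.0 × 65 × 0.8008 = 180.8 kips.
Design strength φR_n = 0.75 × 180.8 = 136 kips.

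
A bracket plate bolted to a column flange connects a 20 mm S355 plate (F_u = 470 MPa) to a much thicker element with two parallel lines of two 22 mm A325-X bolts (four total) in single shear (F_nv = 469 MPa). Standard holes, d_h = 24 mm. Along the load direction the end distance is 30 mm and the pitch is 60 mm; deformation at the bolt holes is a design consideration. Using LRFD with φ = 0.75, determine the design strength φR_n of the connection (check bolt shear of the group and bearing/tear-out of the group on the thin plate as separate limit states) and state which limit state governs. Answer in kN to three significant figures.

535 kN (bolt shear governs)

Bolt shear: A_b = π·22²/4 = 380.1 mm²; R_n = 469 × 380.1 × 4 × 1 / 1000 = 713.1 kN → 0.75 × 713.1 = 535 kN.
Bearing (1.2 l_c t F_u ≤ 2.4 d t F_u): upper limit = 2.4·22·20·470 / 1000 = 496.3 kN.
  Edge l_c = 30 − 24/2 = 18 → r_n = 203 kN; interior l_c = 60 − 24 = 36 → r_n = 406.1 kN.
  R_n,bearing = 2·203 + 2·406.1 = 1218 kN → 0.75 × 1218 = 914 kN.
Bolt shear governs: 535 kN.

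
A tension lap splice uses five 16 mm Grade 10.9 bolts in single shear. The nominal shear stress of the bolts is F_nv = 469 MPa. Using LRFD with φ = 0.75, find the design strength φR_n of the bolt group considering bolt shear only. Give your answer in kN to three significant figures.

A_b = π × 16² / 4 = 201.1 mm².
R_n = F_nv · A_b · n · n_s = 469 × 201.1 × 5 × 1 / 1000 = 471.5 kN.
Design strength φR_n = 0.75 × 471.5 = 354 kN.

354 kN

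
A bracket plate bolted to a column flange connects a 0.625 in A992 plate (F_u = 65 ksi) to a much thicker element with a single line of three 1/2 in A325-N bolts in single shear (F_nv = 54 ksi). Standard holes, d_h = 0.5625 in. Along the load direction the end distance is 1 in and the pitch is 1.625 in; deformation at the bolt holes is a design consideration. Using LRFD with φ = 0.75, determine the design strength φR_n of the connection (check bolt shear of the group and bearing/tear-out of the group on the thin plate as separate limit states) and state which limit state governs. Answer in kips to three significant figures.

23.9 kips (bolt shear governs)

Bolt shear: A_b = π·0.5²/4 = 0.1963 in²; R_n = 54 × 0.1963 × 3 × 1 = 31.81 kips → 0.75 × 31.81 = 23.9 kips.
Bearing (1.2 l_c t F_u ≤ 2.4 d t F_u): upper limit = 2.4·0.5·0.625·65 = 48.75 kips.
  Edge l_c = 1 − 0.5625/2 = 0.7188 → r_n = 35.04 kips; interior l_c = 1.625 − 0.5625 = 1.062 → r_n = 48.75 kips.
  R_n,bearing = 1·35.04 + 2·48.75 = 132.5 kips → 0.75 × 132.5 = 99.4 kips.
Bolt shear governs: 23.9 kips.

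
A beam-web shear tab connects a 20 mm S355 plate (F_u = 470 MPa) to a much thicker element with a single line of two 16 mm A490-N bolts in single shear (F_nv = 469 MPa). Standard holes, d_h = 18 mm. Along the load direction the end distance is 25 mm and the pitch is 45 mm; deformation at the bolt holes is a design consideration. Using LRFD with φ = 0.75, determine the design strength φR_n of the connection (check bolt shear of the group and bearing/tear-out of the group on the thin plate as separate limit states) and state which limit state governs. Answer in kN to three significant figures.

Bolt shear: A_b = π·16²/4 = 201.1 mm²; R_n = 469 × 201.1 × 2 × 1 / 1000 = 188.6 kN → 0.75 × 188.6 = 141 kN.
Bearing (1.2 l_c t F_u ≤ 2.4 d t F_u): upper limit = 2.4·16·20·470 / 1000 = 361 kN.
  Edge l_c = 25 − 18/2 = 16 → r_n = 180.5 kN; interior l_c = 45 − 18 = 27 → r_n = 304.6 kN.
  R_n,bearing = 1·180.5 + 1·304.6 = 485 kN → 0.75 × 485 = 364 kN.
Bolt shear governs: 141 kN.

141 kN (bolt shear governs)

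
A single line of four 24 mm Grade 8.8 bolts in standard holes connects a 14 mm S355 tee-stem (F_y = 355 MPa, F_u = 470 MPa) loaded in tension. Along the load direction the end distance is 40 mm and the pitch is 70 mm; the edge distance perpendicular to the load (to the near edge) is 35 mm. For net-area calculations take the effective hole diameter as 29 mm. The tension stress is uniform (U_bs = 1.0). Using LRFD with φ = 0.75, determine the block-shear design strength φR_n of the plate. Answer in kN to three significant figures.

Shear plane L_v = 40 + 3·70 = 250 mm; A_gv = 250 × 14 = 3500 mm².
A_nv = (250 − 3.5·29) × 14 = 2079 mm².
A_nt = (35 − 0.5·29) × 14 = 287 mm².
0.6 F_u A_nv = 586.3 kN; 0.6 F_y A_gv = 745.5 kN → shear rupture governs the shear term.
R_n = 586.3 + 1.0 × 470 × 287 / 1000 = 721.2 kN.
Design strength φR_n = 0.75 × 721.2 = 541 kN.

541 kN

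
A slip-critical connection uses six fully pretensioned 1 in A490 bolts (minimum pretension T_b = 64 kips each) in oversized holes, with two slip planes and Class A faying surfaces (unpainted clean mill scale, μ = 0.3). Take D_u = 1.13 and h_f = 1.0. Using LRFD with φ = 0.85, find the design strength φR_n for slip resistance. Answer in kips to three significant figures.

R_n = μ · D_u · h_f · T_b · n_s · n_b = 0.3 × 1.13 × 1.0 × 64 × 2 × 6 = 260.4 kips.
Design strength φR_n = 0.85 × 260.4 = 221 kips.

221 kips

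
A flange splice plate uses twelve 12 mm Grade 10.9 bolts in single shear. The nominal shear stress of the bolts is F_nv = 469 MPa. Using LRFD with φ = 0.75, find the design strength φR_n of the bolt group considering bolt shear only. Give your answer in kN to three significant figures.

477 kN

A_b = π × 12² / 4 = 113.1 mm².
R_n = F_nv · A_b · n · n_s = 469 × 113.1 × 12 × 1 / 1000 = 636.5 kN.
Design strength φR_n = 0.75 × 636.5 = 477 kN.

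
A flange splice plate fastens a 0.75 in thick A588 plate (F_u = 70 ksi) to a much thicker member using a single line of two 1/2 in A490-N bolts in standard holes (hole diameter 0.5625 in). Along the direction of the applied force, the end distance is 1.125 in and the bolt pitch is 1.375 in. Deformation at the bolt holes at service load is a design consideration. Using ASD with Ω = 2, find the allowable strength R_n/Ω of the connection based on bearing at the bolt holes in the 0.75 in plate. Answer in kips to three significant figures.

Per bolt r_n = 1.2 l_c t F_u ≤ 2.4 d t F_u; upper limit = 2.4 × 0.5 × 0.75 × 70 = 63 kips.
Edge bolt: l_c = 1.125 − 0.5625/2 = 0.8438 in → 1.2 × 0.8438 × 0.75 × 70 = 53.16 → r_n = 53.16 kips.
Interior bolts: l_c = 1.375 − 0.5625 = 0.8125 in → 1.2 × 0.8125 × 0.75 × 70 = 51.19 → r_n = 51.19 kips.
R_n = 1 × 53.16 + 1 × 51.19 = 104.3 kips.
Allowable strength R_n/Ω = 104.3 / 2 = 52.2 kips.

52.2 kips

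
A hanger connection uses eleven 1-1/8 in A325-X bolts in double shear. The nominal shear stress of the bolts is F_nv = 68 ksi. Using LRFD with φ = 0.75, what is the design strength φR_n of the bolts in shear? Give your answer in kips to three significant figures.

A_b = π × 1.125² / 4 = 0.994 in².
R_n = F_nv · A_b · n · n_s = 68 × 0.994 × 11 × 2 = 1487 kips.
Design strength φR_n = 0.75 × 1487 = 1120 kips.

1120 kips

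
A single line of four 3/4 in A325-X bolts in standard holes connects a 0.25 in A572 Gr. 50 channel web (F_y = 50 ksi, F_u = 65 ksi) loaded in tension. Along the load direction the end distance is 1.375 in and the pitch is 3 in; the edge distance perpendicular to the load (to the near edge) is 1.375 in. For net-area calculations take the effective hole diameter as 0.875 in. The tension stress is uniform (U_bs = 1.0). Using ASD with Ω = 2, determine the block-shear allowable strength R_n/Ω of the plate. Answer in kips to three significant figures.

Shear plane L_v = 1.375 + 3·3 = 10.38 in; A_gv = 10.38 × 0.25 = 2.594 in².
A_nv = (10.38 − 3.5·0.875) × 0.25 = 1.828 in².
A_nt = (1.375 − 0.5·0.875) × 0.25 = 0.2344 in².
0.6 F_u A_nv = 71.3 kips; 0.6 F_y A_gv = 77.81 kips → shear rupture governs the shear term.
R_n = 71.3 + 1.0 × 65 × 0.2344 = 86.53 kips.
Allowable strength R_n/Ω = 86.53 / 2 = 43.3 kips.

43.3 kips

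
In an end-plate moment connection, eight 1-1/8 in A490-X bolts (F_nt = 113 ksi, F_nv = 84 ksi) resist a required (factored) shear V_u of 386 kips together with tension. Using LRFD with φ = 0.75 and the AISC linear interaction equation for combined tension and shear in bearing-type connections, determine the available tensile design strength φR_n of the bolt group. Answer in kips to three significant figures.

357 kips

A_b = π·1.125²/4 = 0.994 in²; f_rv = 386 / (8 × 0.994) = 48.54 ksi.
F'_nt = 1.3 F_nt − (F_nt / φF_nv) f_rv = 1.3·113 − (113/(0.75·84))·48.54 = 59.84 ksi, capped at F_nt → F'_nt = 59.84 ksi.
R_n = F'_nt · A_b · n = 59.84 × 0.994 × 8 = 475.8 kips.
Design strength φR_n = 0.75 × 475.8 = 357 kips.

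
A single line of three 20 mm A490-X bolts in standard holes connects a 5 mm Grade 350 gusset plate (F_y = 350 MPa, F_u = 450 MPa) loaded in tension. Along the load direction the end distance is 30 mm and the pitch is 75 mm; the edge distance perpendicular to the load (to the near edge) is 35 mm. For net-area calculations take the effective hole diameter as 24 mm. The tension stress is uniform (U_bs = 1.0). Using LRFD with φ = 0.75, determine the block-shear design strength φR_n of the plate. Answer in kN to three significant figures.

Shear plane L_v = 30 + 2·75 = 180 mm; A_gv = 180 × 5 = 900 mm².
A_nv = (180 − 2.5·24) × 5 = 600 mm².
A_nt = (35 − 0.5·24) × 5 = 115 mm².
0.6 F_u A_nv = 162 kN; 0.6 F_y A_gv = 189 kN → shear rupture governs the shear term.
R_n = 162 + 1.0 × 450 × 115 / 1000 = 213.8 kN.
Design strength φR_n = 0.75 × 213.8 = 160 kN.

160 kN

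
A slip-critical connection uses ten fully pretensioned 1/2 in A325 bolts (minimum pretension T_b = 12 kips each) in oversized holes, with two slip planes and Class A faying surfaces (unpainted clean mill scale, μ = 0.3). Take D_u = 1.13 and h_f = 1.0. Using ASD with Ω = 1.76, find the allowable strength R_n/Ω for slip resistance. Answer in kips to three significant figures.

46.2 kips

R_n = μ · D_u · h_f · T_b · n_s · n_b = 0.3 × 1.13 × 1.0 × 12 × 2 × 10 = 81.36 kips.
Allowable strength R_n/Ω = 81.36 / 1.76 = 46.2 kips.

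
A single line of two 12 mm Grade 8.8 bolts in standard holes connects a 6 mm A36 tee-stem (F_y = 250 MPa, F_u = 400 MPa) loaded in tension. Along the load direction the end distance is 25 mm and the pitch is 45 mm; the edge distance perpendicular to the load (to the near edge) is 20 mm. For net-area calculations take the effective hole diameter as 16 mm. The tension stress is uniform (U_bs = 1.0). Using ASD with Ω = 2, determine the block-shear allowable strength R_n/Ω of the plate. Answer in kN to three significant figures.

Shear plane L_v = 25 + 1·45 = 70 mm; A_gv = 70 × 6 = 420 mm².
A_nv = (70 − 1.5·16) × 6 = 276 mm².
A_nt = (20 − 0.5·16) × 6 = 72 mm².
0.6 F_u A_nv = 66.24 kN; 0.6 F_y A_gv = 63 kN → shear yielding governs the shear term.
R_n = 63 + 1.0 × 400 × 72 / 1000 = 91.8 kN.
Allowable strength R_n/Ω = 91.8 / 2 = 45.9 kN.

45.9 kN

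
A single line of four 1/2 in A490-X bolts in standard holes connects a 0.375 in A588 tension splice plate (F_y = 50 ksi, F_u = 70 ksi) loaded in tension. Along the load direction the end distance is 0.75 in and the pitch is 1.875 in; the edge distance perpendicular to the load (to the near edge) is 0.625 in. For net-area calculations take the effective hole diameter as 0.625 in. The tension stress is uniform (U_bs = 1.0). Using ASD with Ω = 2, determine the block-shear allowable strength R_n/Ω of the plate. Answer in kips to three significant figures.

37.1 kips

Shear plane L_v = 0.75 + 3·1.875 = 6.375 in; A_gv = 6.375 × 0.375 = 2.391 in².
A_nv = (6.375 − 3.5·0.625) × 0.375 = 1.57 in².
A_nt = (0.625 − 0.5·0.625) × 0.375 = 0.1172 in².
0.6 F_u A_nv = 65.95 kips; 0.6 F_y A_gv = 71.72 kips → shear rupture governs the shear term.
R_n = 65.95 + 1.0 × 70 × 0.1172 = 74.16 kips.
Allowable strength R_n/Ω = 74.16 / 2 = 37.1 kips.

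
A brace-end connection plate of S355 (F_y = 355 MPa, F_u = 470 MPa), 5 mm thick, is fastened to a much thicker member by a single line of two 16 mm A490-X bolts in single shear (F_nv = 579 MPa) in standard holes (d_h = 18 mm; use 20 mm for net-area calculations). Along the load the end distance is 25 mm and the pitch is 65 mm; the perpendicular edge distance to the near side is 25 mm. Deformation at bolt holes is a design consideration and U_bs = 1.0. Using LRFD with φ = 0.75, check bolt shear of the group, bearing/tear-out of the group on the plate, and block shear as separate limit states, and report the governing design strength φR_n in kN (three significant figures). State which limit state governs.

Bolt shear: A_b = π·16²/4 = 201.1 mm²; R_n = 579 × 201.1 × 2 × 1 / 1000 = 232.8 kN → 0.75 × 232.8 = 175 kN.
Bearing: edge l_c = 16, r_n = 45.12 kN; interior l_c = 47, r_n = 90.24 kN; R_n = 45.12 + 1·90.24 = 135.4 kN → 102 kN.
Block shear: A_gv = 450, A_nv = 300, A_nt = 75 mm²; R_n = min(0.6F_uA_nv, 0.6F_yA_gv) + U_bs·F_u·A_nt = 119.9 kN → 89.9 kN.
Block shear governs: 89.9 kN.

89.9 kN (block shear governs)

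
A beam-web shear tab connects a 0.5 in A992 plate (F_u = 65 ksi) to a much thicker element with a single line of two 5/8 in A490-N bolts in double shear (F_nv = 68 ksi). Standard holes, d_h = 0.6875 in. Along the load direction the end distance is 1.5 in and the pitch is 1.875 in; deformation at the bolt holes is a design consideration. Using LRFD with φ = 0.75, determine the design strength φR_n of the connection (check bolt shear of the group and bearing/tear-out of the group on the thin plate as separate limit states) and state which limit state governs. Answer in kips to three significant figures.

62.6 kips (bolt shear governs)

Bolt shear: A_b = π·0.625²/4 = 0.3068 in²; R_n = 68 × 0.3068 × 2 × 2 = 83.45 kips → 0.75 × 83.45 = 62.6 kips.
Bearing (1.2 l_c t F_u ≤ 2.4 d t F_u): upper limit = 2.4·0.625·0.5·65 = 48.75 kips.
  Edge l_c = 1.5 − 0.6875/2 = 1.156 → r_n = 45.09 kips; interior l_c = 1.875 − 0.6875 = 1.188 → r_n = 46.31 kips.
  R_n,bearing = 1·45.09 + 1·46.31 = 91.41 kips → 0.75 × 91.41 = 68.6 kips.
Bolt shear governs: 62.6 kips.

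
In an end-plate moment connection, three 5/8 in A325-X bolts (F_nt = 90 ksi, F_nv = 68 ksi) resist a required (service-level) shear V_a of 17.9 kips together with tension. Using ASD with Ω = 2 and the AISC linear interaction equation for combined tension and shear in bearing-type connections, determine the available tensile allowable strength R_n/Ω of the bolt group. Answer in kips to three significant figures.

A_b = π·0.625²/4 = 0.3068 in²; f_rv = 17.9 / (3 × 0.3068) = 19.45 ksi.
F'_nt = 1.3 F_nt − (Ω F_nt / F_nv) f_rv = 1.3·90 − (2·90/68)·19.45 = 65.52 ksi, capped at F_nt → F'_nt = 65.52 ksi.
R_n = F'_nt · A_b · n = 65.52 × 0.3068 × 3 = 60.3 kips.
Allowable strength R_n/Ω = 60.3 / 2 = 30.2 kips.

30.2 kips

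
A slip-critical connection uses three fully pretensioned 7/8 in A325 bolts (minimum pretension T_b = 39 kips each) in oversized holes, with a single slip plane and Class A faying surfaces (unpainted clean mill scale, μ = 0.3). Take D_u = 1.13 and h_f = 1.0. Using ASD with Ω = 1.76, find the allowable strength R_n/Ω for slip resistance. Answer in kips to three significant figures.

22.5 kips

R_n = μ · D_u · h_f · T_b · n_s · n_b = 0.3 × 1.13 × 1.0 × 39 × 1 × 3 = 39.66 kips.
Allowable strength R_n/Ω = 39.66 / 1.76 = 22.5 kips.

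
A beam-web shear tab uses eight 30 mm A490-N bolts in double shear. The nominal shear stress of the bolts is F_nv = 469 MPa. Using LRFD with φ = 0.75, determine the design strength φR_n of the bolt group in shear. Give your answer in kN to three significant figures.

3980 kN

A_b = π × 30² / 4 = 706.9 mm².
R_n = F_nv · A_b · n · n_s = 469 × 706.9 × 8 × 2 / 1000 = 5304 kN.
Design strength φR_n = 0.75 × 5304 = 3980 kN.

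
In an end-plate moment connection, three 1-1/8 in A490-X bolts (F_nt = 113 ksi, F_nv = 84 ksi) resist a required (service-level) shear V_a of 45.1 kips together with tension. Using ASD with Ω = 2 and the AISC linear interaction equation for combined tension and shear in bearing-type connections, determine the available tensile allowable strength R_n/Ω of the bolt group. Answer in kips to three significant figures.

158 kips

A_b = π·1.125²/4 = 0.994 in²; f_rv = 45.1 / (3 × 0.994) = 15.12 ksi.
F'_nt = 1.3 F_nt − (Ω F_nt / F_nv) f_rv = 1.3·113 − (2·113/84)·15.12 = 106.2 ksi, capped at F_nt → F'_nt = 106.2 ksi.
R_n = F'_nt · A_b · n = 106.2 × 0.994 × 3 = 316.7 kips.
Allowable strength R_n/Ω = 316.7 / 2 = 158 kips.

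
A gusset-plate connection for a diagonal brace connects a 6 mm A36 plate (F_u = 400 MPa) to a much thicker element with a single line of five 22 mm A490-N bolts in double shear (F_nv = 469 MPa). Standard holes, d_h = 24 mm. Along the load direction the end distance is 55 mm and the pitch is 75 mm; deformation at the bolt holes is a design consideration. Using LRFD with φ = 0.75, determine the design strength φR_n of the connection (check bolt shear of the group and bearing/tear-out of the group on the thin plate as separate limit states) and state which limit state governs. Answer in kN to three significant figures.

473 kN (bearing governs)

Bolt shear: A_b = π·22²/4 = 380.1 mm²; R_n = 469 × 380.1 × 5 × 2 / 1000 = 1783 kN → 0.75 × 1783 = 1340 kN.
Bearing (1.2 l_c t F_u ≤ 2.4 d t F_u): upper limit = 2.4·22·6·400 / 1000 = 126.7 kN.
  Edge l_c = 55 − 24/2 = 43 → r_n = 123.8 kN; interior l_c = 75 − 24 = 51 → r_n = 126.7 kN.
  R_n,bearing = 1·123.8 + 4·126.7 = 630.7 kN → 0.75 × 630.7 = 473 kN.
Bearing governs: 473 kN.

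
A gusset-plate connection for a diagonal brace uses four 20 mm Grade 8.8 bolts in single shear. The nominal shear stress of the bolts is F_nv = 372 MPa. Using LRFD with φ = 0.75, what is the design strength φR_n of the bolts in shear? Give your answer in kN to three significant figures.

A_b = π × 20² / 4 = 314.2 mm².
R_n = F_nv · A_b · n · n_s = 372 × 314.2 × 4 × 1 / 1000 = 467.5 kN.
Design strength φR_n = 0.75 × 467.5 = 351 kN.

351 kN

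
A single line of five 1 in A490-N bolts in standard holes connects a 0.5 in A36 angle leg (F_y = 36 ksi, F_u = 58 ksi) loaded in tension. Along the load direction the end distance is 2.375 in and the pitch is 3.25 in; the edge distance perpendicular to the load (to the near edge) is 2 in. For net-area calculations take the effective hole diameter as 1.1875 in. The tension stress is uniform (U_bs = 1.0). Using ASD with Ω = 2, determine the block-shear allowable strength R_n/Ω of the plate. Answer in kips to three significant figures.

Shear plane L_v = 2.375 + 4·3.25 = 15.38 in; A_gv = 15.38 × 0.5 = 7.688 in².
A_nv = (15.38 − 4.5·1.1875) × 0.5 = 5.016 in².
A_nt = (2 − 0.5·1.1875) × 0.5 = 0.7031 in².
0.6 F_u A_nv = 174.5 kips; 0.6 F_y A_gv = 166 kips → shear yielding governs the shear term.
R_n = 166 + 1.0 × 58 × 0.7031 = 206.8 kips.
Allowable strength R_n/Ω = 206.8 / 2 = 103 kips.

103 kips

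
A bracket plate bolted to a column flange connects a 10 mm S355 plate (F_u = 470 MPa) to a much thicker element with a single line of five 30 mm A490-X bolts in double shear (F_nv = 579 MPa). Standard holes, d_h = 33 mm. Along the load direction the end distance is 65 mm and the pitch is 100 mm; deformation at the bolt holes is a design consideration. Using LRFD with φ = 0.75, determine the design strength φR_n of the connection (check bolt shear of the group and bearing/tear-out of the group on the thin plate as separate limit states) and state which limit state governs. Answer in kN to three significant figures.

1220 kN (bearing governs)

Bolt shear: A_b = π·30²/4 = 706.9 mm²; R_n = 579 × 706.9 × 5 × 2 / 1000 = 4093 kN → 0.75 × 4093 = 3070 kN.
Bearing (1.2 l_c t F_u ≤ 2.4 d t F_u): upper limit = 2.4·30·10·470 / 1000 = 338.4 kN.
  Edge l_c = 65 − 33/2 = 48.5 → r_n = 273.5 kN; interior l_c = 100 − 33 = 67 → r_n = 338.4 kN.
  R_n,bearing = 1·273.5 + 4·338.4 = 1627 kN → 0.75 × 1627 = 1220 kN.
Bearing governs: 1220 kN.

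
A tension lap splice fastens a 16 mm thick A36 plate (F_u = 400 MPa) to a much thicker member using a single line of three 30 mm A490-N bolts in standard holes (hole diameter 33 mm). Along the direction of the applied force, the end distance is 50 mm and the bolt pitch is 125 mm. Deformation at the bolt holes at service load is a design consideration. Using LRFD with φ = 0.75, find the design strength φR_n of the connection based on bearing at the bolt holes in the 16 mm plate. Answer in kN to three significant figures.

Per bolt r_n = 1.2 l_c t F_u ≤ 2.4 d t F_u; upper limit = 2.4 × 30 × 16 × 400 / 1000 = 460.8 kN.
Edge bolt: l_c = 50 − 33/2 = 33.5 mm → 1.2 × 33.5 × 16 × 400 / 1000 = 257.3 → r_n = 257.3 kN.
Interior bolts: l_c = 125 − 33 = 92 mm → 1.2 × 92 × 16 × 400 / 1000 = 706.6 → r_n = 460.8 kN.
R_n = 1 × 257.3 + 2 × 460.8 = 1179 kN.
Design strength φR_n = 0.75 × 1179 = 884 kN.

884 kN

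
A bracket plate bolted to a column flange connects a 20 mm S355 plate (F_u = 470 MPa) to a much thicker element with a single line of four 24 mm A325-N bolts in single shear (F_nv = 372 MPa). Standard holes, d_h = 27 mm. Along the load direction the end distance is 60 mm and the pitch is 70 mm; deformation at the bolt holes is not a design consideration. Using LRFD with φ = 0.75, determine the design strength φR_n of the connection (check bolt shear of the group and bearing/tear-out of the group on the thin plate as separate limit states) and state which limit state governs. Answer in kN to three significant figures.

Bolt shear: A_b = π·24²/4 = 452.4 mm²; R_n = 372 × 452.4 × 4 × 1 / 1000 = 673.2 kN → 0.75 × 673.2 = 505 kN.
Bearing (1.5 l_c t F_u ≤ 3.0 d t F_u): upper limit = 3.0·24·20·470 / 1000 = 676.8 kN.
  Edge l_c = 60 − 27/2 = 46.5 → r_n = 655.6 kN; interior l_c = 70 − 27 = 43 → r_n = 606.3 kN.
  R_n,bearing = 1·655.6 + 3·606.3 = 2475 kN → 0.75 × 2475 = 1860 kN.
Bolt shear governs: 505 kN.

505 kN (bolt shear governs)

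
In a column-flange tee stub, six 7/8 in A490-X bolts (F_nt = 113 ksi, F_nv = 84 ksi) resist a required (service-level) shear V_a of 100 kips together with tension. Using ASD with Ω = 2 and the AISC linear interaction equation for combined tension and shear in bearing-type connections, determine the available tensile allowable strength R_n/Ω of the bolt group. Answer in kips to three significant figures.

130 kips

A_b = π·0.875²/4 = 0.6013 in²; f_rv = 100 / (6 × 0.6013) = 27.72 ksi.
F'_nt = 1.3 F_nt − (Ω F_nt / F_nv) f_rv = 1.3·113 − (2·113/84)·27.72 = 72.33 ksi, capped at F_nt → F'_nt = 72.33 ksi.
R_n = F'_nt · A_b · n = 72.33 × 0.6013 × 6 = 261 kips.
Allowable strength R_n/Ω = 261 / 2 = 130 kips.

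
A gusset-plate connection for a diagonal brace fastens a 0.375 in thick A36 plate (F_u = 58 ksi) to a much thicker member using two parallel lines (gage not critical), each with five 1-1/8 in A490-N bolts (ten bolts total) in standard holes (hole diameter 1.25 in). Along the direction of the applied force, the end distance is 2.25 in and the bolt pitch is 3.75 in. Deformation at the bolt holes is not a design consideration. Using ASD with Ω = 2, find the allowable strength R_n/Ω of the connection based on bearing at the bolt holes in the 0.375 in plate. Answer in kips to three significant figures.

347 kips

Per bolt r_n = 1.5 l_c t F_u ≤ 3.0 d t F_u; upper limit = 3.0 × 1.125 × 0.375 × 58 = 73.41 kips.
Edge bolt: l_c = 2.25 − 1.25/2 = 1.625 in → 1.5 × 1.625 × 0.375 × 58 = 53.02 → r_n = 53.02 kips.
Interior bolts: l_c = 3.75 − 1.25 = 2.5 in → 1.5 × 2.5 × 0.375 × 58 = 81.56 → r_n = 73.41 kips.
R_n = 2 × 53.02 + 8 × 73.41 = 693.3 kips.
Allowable strength R_n/Ω = 693.3 / 2 = 347 kips.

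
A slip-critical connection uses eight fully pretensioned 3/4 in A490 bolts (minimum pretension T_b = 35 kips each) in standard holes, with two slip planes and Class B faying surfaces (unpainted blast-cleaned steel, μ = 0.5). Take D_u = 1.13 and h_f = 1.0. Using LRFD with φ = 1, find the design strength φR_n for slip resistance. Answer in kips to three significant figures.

R_n = μ · D_u · h_f · T_b · n_s · n_b = 0.5 × 1.13 × 1.0 × 35 × 2 × 8 = 316.4 kips.
Design strength φR_n = 1 × 316.4 = 316 kips.

316 kips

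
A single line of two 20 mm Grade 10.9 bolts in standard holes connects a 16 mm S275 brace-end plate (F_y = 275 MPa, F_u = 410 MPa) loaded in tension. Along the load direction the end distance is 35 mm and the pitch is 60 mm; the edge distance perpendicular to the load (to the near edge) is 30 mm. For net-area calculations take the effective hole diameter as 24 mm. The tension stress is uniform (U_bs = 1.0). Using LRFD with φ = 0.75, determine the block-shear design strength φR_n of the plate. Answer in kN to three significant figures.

263 kN

Shear plane L_v = 35 + 1·60 = 95 mm; A_gv = 95 × 16 = 1520 mm².
A_nv = (95 − 1.5·24) × 16 = 944 mm².
A_nt = (30 − 0.5·24) × 16 = 288 mm².
0.6 F_u A_nv = 232.2 kN; 0.6 F_y A_gv = 250.8 kN → shear rupture governs the shear term.
R_n = 232.2 + 1.0 × 410 × 288 / 1000 = 350.3 kN.
Design strength φR_n = 0.75 × 350.3 = 263 kN.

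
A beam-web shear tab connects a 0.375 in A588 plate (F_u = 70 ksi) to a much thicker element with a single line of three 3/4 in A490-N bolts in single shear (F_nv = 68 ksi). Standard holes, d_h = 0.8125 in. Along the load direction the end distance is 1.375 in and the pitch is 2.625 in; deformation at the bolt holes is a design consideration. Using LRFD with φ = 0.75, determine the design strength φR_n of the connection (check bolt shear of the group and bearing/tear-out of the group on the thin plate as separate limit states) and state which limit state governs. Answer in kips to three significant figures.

Bolt shear: A_b = π·0.75²/4 = 0.4418 in²; R_n = 68 × 0.4418 × 3 × 1 = 90.12 kips → 0.75 × 90.12 = 67.6 kips.
Bearing (1.2 l_c t F_u ≤ 2.4 d t F_u): upper limit = 2.4·0.75·0.375·70 = 47.25 kips.
  Edge l_c = 1.375 − 0.8125/2 = 0.9688 → r_n = 30.52 kips; interior l_c = 2.625 − 0.8125 = 1.812 → r_n = 47.25 kips.
  R_n,bearing = 1·30.52 + 2·47.25 = 125 kips → 0.75 × 125 = 93.8 kips.
Bolt shear governs: 67.6 kips.

67.6 kips (bolt shear governs)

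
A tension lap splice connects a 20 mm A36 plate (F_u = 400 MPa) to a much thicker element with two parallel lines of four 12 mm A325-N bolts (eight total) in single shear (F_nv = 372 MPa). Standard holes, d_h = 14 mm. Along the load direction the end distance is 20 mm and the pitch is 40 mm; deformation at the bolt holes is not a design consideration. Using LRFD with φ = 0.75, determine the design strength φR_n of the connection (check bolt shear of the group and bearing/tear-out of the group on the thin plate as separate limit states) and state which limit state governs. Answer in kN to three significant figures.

252 kN (bolt shear governs)

Bolt shear: A_b = π·12²/4 = 113.1 mm²; R_n = 372 × 113.1 × 8 × 1 / 1000 = 336.6 kN → 0.75 × 336.6 = 252 kN.
Bearing (1.5 l_c t F_u ≤ 3.0 d t F_u): upper limit = 3.0·12·20·400 / 1000 = 288 kN.
  Edge l_c = 20 − 14/2 = 13 → r_n = 156 kN; interior l_c = 40 − 14 = 26 → r_n = 288 kN.
  R_n,bearing = 2·156 + 6·288 = 2040 kN → 0.75 × 2040 = 1530 kN.
Bolt shear governs: 252 kN.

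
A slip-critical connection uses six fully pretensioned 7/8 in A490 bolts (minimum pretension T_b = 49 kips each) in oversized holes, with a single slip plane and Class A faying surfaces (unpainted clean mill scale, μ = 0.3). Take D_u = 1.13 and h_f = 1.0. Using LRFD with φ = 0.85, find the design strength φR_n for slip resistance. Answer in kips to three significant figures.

R_n = μ · D_u · h_f · T_b · n_s · n_b = 0.3 × 1.13 × 1.0 × 49 × 1 × 6 = 99.67 kips.
Design strength φR_n = 0.85 × 99.67 = 84.7 kips.

84.7 kips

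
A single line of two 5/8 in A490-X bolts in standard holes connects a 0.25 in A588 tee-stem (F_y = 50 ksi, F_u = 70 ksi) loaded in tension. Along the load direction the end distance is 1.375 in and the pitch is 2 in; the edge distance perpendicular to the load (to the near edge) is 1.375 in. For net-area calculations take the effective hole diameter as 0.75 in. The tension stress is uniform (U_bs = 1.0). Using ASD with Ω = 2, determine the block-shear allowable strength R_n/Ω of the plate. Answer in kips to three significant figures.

Shear plane L_v = 1.375 + 1·2 = 3.375 in; A_gv = 3.375 × 0.25 = 0.8438 in².
A_nv = (3.375 − 1.5·0.75) × 0.25 = 0.5625 in².
A_nt = (1.375 − 0.5·0.75) × 0.25 = 0.25 in².
0.6 F_u A_nv = 23.62 kips; 0.6 F_y A_gv = 25.31 kips → shear rupture governs the shear term.
R_n = 23.62 + 1.0 × 70 × 0.25 = 41.12 kips.
Allowable strength R_n/Ω = 41.12 / 2 = 20.6 kips.

20.6 kips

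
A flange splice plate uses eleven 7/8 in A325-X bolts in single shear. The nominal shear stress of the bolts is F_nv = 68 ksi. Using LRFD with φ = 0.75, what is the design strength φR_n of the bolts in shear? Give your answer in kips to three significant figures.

A_b = π × 0.875² / 4 = 0.6013 in².
R_n = F_nv · A_b · n · n_s = 68 × 0.6013 × 11 × 1 = 449.8 kips.
Design strength φR_n = 0.75 × 449.8 = 337 kips.

337 kips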